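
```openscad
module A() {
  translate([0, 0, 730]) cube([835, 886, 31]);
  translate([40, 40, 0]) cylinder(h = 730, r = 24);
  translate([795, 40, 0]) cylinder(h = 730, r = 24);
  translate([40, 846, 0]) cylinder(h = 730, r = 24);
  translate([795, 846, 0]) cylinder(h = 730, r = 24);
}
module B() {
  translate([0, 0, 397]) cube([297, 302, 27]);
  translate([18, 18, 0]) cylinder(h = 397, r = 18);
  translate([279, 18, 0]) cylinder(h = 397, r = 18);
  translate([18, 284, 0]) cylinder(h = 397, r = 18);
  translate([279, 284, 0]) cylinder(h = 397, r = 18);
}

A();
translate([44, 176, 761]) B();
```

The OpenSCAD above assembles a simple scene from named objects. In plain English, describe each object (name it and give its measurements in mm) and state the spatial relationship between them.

A is a table with a 835×886 mm rectangular top, 31 mm thick, top surface at z = 761 mm, supported by four round legs of 48 mm diameter, each leg's bounding box inset 16 mm from the nearest pair of top edges, running from the floor.

B is a four-legged stool. The seat is 297×302 mm, 27 mm thick, top at z = 424 mm. It stands on four round legs, each 36 mm in diameter, from z = 0 to the seat underside, each leg's axis is inset half a diameter from the nearest pair of seat edges (so the leg's bounding box is flush with the corner).

The stool is on top of the table.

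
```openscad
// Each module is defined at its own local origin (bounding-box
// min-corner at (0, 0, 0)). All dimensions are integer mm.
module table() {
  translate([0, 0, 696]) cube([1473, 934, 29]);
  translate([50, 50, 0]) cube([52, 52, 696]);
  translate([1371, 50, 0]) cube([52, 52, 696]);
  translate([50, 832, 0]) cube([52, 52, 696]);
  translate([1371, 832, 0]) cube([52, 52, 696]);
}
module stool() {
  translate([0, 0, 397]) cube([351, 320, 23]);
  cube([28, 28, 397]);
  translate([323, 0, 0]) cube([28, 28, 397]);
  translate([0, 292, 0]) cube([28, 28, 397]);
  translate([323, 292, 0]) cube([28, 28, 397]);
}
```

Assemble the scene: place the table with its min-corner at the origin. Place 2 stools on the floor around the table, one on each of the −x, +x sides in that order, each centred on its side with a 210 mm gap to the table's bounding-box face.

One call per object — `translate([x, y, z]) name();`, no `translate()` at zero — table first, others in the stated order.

table();
translate([-561, 307, 0]) stool();
translate([1683, 307, 0]) stool();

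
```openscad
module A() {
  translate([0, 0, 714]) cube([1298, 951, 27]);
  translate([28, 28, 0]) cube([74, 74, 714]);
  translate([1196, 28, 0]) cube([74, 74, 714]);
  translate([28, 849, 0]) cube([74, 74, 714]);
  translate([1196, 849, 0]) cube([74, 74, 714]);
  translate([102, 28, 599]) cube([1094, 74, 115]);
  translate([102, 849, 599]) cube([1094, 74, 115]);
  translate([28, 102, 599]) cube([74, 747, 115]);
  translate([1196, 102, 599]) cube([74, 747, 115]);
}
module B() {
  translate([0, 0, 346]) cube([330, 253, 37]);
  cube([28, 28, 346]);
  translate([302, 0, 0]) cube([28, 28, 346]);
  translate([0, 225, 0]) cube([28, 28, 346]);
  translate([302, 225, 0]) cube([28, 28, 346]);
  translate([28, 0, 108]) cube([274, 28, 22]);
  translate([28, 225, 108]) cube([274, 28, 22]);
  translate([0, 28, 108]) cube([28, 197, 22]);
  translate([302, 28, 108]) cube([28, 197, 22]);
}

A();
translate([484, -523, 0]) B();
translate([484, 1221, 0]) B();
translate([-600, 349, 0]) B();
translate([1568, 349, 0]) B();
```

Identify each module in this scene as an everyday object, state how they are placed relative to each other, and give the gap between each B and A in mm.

A is a table. B is a stool. Four stools sit around the table at the −y, +y, −x, +x sides. The gap between each stool and the table is 270 mm.

Each stool's nearest face is 270 mm from the table's bounding box.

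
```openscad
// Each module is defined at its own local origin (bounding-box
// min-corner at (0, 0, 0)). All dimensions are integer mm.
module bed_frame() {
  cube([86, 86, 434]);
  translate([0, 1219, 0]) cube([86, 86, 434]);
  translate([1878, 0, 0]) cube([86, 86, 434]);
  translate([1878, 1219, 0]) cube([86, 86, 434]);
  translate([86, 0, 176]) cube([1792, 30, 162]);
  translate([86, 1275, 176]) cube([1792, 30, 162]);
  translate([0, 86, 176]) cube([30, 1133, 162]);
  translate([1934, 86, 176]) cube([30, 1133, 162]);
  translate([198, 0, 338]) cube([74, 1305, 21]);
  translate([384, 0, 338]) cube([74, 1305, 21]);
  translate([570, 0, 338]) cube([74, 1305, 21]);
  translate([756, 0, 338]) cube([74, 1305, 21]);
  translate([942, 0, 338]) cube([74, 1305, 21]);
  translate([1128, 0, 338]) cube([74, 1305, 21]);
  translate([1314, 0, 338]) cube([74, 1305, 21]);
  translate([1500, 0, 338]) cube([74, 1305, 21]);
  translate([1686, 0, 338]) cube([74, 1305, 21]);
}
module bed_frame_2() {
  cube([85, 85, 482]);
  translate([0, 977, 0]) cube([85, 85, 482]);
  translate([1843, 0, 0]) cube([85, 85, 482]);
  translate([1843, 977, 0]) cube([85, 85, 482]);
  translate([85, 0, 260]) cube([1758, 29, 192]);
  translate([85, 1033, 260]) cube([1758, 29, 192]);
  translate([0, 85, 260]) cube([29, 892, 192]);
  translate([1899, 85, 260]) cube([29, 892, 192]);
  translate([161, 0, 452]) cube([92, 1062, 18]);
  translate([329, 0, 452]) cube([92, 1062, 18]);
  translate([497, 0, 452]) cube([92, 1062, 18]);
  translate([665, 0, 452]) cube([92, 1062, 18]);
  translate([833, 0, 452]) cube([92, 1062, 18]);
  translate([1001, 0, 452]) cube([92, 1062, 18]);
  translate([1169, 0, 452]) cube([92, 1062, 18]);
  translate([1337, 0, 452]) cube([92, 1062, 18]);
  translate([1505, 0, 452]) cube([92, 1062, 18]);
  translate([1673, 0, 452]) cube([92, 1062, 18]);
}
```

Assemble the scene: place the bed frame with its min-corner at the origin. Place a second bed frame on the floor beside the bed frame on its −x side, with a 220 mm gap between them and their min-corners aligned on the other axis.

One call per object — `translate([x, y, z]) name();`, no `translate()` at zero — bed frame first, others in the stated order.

bed_frame();
translate([-2148, 0, 0]) bed_frame_2();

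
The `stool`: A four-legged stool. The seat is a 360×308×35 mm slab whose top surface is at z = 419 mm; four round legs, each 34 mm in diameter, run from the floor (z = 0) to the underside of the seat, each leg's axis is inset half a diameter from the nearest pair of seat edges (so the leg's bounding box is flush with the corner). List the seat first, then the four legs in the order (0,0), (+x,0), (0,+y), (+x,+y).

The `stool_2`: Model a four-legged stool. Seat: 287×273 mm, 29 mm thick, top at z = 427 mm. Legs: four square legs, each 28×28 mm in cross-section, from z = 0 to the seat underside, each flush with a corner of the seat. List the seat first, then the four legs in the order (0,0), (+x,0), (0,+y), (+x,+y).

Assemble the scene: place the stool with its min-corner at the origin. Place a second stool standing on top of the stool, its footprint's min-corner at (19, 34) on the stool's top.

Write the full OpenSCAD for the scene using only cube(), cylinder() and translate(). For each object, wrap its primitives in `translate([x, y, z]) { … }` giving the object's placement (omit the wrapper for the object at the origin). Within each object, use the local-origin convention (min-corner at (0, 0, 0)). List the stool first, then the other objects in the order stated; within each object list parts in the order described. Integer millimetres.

translate([0, 0, 384]) cube([360, 308, 35]);
translate([17, 17, 0]) cylinder(h = 384, r = 17);
translate([343, 17, 0]) cylinder(h = 384, r = 17);
translate([17, 291, 0]) cylinder(h = 384, r = 17);
translate([343, 291, 0]) cylinder(h = 384, r = 17);
translate([19, 34, 419]) {
  translate([0, 0, 398]) cube([287, 273, 29]);
  cube([28, 28, 398]);
  translate([259, 0, 0]) cube([28, 28, 398]);
  translate([0, 245, 0]) cube([28, 28, 398]);
  translate([259, 245, 0]) cube([28, 28, 398]);
}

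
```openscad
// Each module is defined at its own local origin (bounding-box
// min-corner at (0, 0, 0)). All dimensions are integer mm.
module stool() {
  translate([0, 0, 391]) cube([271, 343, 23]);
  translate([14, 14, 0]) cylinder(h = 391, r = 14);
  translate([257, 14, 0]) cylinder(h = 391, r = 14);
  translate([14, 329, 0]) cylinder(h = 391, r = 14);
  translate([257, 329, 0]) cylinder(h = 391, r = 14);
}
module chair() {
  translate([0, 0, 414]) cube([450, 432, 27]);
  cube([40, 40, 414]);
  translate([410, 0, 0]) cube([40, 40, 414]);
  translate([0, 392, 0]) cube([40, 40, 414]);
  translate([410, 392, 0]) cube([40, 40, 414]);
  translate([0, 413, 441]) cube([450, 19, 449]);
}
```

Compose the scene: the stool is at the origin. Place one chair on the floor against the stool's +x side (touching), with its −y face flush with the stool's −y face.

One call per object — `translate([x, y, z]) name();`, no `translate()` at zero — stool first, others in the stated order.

stool();
translate([271, 0, 0]) chair();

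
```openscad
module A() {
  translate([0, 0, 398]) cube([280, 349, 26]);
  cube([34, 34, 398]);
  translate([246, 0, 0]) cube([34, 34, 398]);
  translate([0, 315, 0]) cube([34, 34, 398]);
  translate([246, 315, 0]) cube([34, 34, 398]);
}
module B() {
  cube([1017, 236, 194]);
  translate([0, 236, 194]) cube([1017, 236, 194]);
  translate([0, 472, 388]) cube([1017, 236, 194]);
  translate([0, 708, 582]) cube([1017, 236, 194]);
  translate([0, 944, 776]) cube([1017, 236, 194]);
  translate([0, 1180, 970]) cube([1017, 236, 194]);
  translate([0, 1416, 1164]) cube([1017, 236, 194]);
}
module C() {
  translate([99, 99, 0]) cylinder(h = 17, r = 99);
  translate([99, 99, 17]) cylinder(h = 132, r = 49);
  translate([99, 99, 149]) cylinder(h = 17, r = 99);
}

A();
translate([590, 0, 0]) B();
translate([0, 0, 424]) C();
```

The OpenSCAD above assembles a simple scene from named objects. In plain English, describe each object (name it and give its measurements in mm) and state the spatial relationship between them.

A is a four-legged stool. The seat is 280×349 mm, 26 mm thick, top at z = 424 mm. It stands on four square legs, each 34×34 mm in cross-section, from z = 0 to the seat underside, each flush with a corner of the seat.

B is a straight staircase of 7 solid steps. Each step is 1017 mm wide (x), 236 mm deep (y, the going) and 194 mm tall (the rise). The first step rests on the floor; each subsequent step sits one going further in +y and one rise higher in +z, directly behind and above the previous step with no overlap.

C is a spool: two coaxial disc flanges of radius 99 mm and thickness 17 mm, joined by a core cylinder of radius 49 mm and height 132 mm. The lower flange rests on z = 0 and the three cylinders share a vertical axis.

The staircase is on the floor beside the stool on its +x side. The spool is on top of the stool.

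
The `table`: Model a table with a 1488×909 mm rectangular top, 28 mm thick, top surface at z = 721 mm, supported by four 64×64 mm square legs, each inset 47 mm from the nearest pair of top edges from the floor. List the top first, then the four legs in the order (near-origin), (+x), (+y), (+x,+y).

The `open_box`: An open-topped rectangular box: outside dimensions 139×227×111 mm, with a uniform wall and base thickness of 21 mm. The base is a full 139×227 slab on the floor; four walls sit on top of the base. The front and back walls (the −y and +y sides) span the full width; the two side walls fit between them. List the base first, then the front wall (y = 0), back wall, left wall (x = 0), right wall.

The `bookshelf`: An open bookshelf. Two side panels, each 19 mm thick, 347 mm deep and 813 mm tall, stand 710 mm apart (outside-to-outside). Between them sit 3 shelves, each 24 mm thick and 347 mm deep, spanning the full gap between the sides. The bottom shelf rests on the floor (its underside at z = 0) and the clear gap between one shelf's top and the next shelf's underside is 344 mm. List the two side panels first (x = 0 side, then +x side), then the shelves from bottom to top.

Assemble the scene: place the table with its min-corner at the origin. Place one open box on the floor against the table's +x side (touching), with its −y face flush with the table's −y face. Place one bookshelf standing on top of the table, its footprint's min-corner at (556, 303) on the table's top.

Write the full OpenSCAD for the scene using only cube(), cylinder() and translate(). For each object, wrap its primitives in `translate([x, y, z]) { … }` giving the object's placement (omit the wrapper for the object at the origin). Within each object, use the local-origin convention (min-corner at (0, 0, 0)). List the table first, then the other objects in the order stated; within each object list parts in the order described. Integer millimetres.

translate([0, 0, 693]) cube([1488, 909, 28]);
translate([47, 47, 0]) cube([64, 64, 693]);
translate([1377, 47, 0]) cube([64, 64, 693]);
translate([47, 798, 0]) cube([64, 64, 693]);
translate([1377, 798, 0]) cube([64, 64, 693]);
translate([1488, 0, 0]) {
  cube([139, 227, 21]);
  translate([0, 0, 21]) cube([139, 21, 90]);
  translate([0, 206, 21]) cube([139, 21, 90]);
  translate([0, 21, 21]) cube([21, 185, 90]);
  translate([118, 21, 21]) cube([21, 185, 90]);
}
translate([556, 303, 721]) {
  cube([19, 347, 813]);
  translate([691, 0, 0]) cube([19, 347, 813]);
  translate([19, 0, 0]) cube([672, 347, 24]);
  translate([19, 0, 368]) cube([672, 347, 24]);
  translate([19, 0, 736]) cube([672, 347, 24]);
}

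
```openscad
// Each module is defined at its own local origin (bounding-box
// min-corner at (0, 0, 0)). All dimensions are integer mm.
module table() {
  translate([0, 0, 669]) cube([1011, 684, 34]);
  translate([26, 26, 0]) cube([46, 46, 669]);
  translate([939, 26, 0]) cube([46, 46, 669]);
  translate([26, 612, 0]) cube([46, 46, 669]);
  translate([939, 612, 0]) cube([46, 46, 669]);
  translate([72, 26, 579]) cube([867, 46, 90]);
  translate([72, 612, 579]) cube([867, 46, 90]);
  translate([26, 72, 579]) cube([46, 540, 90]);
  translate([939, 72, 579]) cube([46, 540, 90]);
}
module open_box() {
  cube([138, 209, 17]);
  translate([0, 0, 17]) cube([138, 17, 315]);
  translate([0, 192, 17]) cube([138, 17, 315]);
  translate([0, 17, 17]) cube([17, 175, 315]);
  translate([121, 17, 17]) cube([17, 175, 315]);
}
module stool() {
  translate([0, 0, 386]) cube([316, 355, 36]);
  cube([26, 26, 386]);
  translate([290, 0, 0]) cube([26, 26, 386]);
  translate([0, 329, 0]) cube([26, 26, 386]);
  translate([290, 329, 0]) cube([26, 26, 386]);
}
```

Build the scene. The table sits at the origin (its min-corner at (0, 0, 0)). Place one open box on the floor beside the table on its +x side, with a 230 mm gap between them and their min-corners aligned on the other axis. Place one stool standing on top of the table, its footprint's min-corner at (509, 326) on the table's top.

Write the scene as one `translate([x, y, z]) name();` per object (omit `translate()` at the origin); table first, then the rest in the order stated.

table();
translate([1241, 0, 0]) open_box();
translate([509, 326, 703]) stool();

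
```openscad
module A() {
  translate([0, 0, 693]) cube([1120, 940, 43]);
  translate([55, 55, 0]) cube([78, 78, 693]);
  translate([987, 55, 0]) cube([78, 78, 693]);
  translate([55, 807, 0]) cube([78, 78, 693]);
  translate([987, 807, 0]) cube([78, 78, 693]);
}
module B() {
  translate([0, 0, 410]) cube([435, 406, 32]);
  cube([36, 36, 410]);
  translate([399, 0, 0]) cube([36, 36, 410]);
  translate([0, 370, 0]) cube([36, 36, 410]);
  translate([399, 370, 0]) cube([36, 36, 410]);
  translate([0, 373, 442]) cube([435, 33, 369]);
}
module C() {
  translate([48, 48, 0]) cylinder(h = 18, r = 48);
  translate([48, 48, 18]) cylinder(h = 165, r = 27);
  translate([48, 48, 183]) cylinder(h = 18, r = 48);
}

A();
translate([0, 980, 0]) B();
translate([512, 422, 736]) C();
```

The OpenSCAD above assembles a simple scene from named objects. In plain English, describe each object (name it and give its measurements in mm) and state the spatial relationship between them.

A is a table: top 1120 mm (x) × 940 mm (y), 43 mm thick, upper face at z = 736 mm, on four 78×78 mm square legs, each inset 55 mm from the nearest pair of top edges, running from z = 0 to the bottom of the top.

B is a chair. The seat is a 435×406×32 mm slab with its top at z = 442 mm, on four 36×36 mm corner legs (flush with the seat edges, standing on z = 0). A flat backrest 33 mm thick, 369 mm tall, spans the full seat width and rises from the seat top along its +y edge, rear face flush with the rear of the seat.

C is a spool: two coaxial disc flanges of radius 48 mm and thickness 18 mm, joined by a core cylinder of radius 27 mm and height 165 mm. The lower flange rests on z = 0 and the three cylinders share a vertical axis.

The chair is on the floor beside the table on its +y side. The spool is on top of the table, centred.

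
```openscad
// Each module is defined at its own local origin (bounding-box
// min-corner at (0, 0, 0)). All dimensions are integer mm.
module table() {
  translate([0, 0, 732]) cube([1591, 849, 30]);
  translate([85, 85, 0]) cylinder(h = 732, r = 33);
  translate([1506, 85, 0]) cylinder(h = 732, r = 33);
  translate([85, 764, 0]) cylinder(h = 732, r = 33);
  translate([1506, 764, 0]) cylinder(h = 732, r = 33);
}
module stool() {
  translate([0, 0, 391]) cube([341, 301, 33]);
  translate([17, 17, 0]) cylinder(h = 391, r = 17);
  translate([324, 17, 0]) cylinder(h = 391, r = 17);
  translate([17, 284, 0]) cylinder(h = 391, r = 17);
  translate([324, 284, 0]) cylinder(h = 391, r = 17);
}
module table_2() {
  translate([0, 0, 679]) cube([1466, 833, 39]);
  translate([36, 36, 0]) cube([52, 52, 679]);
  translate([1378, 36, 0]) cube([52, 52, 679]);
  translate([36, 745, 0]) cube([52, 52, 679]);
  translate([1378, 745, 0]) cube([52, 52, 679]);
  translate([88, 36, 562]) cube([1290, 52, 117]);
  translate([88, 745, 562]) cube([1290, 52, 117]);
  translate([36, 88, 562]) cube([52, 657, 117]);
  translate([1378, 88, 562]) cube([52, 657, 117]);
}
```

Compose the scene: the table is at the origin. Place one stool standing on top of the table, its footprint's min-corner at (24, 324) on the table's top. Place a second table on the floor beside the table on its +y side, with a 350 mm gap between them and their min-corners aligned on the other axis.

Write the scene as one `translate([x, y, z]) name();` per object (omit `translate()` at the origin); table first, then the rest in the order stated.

table();
translate([24, 324, 762]) stool();
translate([0, 1199, 0]) table_2();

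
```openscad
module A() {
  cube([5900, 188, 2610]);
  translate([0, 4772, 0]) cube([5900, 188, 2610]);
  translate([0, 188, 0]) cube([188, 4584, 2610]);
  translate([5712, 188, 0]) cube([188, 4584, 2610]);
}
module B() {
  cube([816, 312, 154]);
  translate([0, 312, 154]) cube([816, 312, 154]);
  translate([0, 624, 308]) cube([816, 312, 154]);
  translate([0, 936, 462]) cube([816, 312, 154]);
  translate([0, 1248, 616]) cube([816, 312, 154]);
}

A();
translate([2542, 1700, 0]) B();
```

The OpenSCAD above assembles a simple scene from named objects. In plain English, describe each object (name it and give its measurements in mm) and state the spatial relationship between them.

A is a box-shaped house frame (walls only): outside footprint 5900×4960 mm, wall height 2610 mm, wall thickness 188 mm. The two y-facing walls run the full x-width; the two x-facing walls fit between the inner faces of the y-facing walls.

B is a straight staircase of 5 solid steps. Each step is 816 mm wide (x), 312 mm deep (y, the going) and 154 mm tall (the rise). The first step rests on the floor; each subsequent step sits one going further in +y and one rise higher in +z, directly behind and above the previous step with no overlap.

The staircase sits inside the house frame, centred.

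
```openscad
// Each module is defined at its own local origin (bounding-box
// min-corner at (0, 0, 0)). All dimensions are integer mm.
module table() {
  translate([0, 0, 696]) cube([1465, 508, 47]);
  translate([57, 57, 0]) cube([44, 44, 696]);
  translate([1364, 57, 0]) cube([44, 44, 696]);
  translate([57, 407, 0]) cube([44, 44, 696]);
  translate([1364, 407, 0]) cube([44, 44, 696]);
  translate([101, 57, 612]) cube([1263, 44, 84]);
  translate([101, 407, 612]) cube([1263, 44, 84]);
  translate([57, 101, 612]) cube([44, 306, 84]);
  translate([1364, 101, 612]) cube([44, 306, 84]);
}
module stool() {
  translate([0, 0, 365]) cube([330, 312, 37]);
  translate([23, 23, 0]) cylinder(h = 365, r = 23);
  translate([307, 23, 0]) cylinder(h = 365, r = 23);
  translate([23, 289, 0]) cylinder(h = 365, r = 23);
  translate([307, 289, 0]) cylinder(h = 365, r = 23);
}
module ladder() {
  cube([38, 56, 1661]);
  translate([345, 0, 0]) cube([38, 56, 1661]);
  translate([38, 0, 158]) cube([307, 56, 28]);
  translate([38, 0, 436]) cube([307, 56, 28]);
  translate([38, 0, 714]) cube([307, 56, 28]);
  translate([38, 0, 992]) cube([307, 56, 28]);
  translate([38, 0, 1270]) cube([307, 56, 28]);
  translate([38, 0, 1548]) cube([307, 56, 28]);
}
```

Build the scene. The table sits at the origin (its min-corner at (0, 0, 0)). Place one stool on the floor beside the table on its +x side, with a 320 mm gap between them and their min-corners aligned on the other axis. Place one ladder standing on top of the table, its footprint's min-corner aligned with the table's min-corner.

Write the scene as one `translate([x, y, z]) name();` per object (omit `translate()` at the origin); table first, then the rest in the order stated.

table();
translate([1785, 0, 0]) stool();
translate([0, 0, 743]) ladder();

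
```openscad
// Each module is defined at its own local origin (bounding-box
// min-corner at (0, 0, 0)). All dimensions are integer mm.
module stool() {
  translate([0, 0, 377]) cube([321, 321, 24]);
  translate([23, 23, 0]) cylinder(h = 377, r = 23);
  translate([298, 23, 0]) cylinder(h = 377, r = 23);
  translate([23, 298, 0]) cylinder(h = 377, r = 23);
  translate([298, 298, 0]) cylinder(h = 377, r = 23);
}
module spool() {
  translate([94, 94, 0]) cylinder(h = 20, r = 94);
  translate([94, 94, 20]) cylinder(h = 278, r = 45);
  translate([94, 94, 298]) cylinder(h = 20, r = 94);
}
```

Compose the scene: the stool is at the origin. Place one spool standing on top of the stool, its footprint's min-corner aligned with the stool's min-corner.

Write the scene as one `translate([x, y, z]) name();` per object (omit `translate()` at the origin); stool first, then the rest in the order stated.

stool();
translate([0, 0, 401]) spool();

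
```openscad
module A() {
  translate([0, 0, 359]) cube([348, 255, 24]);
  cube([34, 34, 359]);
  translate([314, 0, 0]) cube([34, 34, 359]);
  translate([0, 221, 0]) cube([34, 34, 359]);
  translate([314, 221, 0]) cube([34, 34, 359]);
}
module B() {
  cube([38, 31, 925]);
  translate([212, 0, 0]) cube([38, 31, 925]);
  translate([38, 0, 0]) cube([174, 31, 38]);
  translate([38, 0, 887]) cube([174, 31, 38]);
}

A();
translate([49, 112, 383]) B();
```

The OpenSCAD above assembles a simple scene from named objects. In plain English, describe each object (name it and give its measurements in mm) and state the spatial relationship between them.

A is a four-legged stool. The seat is 348×255 mm, 24 mm thick, top at z = 383 mm. It stands on four square legs, each 34×34 mm in cross-section, from z = 0 to the seat underside, each flush with a corner of the seat.

B is a rectangular picture frame lying in the x–z plane (depth along y). The opening is 174 mm wide (x) by 849 mm tall (z), surrounded by a border 38 mm wide on all four sides. The frame is 31 mm deep and is made of two full-height vertical stiles with two horizontal rails fitted between them.

The picture frame is on top of the stool, centred.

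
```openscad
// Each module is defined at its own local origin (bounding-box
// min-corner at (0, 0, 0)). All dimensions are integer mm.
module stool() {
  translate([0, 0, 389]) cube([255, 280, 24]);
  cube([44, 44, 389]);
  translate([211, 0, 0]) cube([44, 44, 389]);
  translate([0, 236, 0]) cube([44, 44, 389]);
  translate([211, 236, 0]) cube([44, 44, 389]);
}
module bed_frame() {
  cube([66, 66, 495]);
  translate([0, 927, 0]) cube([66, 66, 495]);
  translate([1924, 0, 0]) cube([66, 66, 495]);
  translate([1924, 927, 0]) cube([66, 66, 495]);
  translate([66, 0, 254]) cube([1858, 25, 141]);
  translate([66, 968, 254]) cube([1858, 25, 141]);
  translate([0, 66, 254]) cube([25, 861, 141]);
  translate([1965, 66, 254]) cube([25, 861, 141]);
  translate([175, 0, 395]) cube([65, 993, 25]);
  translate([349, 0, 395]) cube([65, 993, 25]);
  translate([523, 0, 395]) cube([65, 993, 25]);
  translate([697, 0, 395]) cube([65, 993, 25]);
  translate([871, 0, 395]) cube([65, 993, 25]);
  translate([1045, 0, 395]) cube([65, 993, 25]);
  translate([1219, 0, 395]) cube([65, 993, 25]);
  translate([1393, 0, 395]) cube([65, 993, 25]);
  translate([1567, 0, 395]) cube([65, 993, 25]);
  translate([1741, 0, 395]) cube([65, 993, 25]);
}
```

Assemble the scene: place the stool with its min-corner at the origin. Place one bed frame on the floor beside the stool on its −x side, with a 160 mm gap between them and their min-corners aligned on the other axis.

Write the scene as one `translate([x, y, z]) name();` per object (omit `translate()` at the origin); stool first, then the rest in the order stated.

stool();
translate([-2150, 0, 0]) bed_frame();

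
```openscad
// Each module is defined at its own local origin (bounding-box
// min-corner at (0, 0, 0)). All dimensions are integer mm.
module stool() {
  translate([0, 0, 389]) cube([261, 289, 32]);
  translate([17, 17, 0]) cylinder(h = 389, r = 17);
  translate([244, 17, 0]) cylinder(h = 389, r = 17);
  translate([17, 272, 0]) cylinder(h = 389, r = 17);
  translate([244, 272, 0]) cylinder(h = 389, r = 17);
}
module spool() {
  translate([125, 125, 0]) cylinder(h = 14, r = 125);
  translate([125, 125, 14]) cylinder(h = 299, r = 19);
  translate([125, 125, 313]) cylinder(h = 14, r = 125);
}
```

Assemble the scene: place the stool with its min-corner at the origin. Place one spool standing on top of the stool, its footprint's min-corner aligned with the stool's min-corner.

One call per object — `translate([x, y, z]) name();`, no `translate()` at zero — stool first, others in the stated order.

stool();
translate([0, 0, 421]) spool();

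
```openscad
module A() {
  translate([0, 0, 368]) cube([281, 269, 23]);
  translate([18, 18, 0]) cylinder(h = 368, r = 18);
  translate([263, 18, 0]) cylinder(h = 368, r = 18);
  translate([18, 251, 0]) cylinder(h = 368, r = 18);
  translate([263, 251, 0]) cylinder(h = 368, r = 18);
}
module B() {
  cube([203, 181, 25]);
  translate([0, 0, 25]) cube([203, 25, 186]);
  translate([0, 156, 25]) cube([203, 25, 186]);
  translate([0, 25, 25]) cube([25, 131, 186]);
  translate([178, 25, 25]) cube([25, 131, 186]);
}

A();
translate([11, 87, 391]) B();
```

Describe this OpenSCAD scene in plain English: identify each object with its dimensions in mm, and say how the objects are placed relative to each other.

A is a four-legged stool. The seat is 281×269 mm, 23 mm thick, top at z = 391 mm. It stands on four round legs, each 36 mm in diameter, from z = 0 to the seat underside, each leg's axis is inset half a diameter from the nearest pair of seat edges (so the leg's bounding box is flush with the corner).

B is an open-topped rectangular box: outside dimensions 203×181×211 mm, with a uniform wall and base thickness of 25 mm. The base is a full 203×181 slab on the floor; four walls sit on top of the base. The front and back walls (the −y and +y sides) span the full width; the two side walls fit between them.

The open box is on top of the stool.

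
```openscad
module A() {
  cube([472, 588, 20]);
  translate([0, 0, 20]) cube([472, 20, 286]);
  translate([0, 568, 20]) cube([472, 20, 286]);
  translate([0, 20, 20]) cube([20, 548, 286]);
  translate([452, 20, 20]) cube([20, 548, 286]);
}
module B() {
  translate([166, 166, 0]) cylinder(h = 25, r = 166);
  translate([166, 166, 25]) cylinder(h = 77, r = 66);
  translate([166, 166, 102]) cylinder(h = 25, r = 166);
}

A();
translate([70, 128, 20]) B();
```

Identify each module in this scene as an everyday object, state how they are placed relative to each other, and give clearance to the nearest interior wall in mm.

Clearances: x = 50, y = 108; minimum 50 mm.

A is an open box. B is a spool. The spool sits inside the open box, centred. The clearance to the nearest interior wall is 50 mm.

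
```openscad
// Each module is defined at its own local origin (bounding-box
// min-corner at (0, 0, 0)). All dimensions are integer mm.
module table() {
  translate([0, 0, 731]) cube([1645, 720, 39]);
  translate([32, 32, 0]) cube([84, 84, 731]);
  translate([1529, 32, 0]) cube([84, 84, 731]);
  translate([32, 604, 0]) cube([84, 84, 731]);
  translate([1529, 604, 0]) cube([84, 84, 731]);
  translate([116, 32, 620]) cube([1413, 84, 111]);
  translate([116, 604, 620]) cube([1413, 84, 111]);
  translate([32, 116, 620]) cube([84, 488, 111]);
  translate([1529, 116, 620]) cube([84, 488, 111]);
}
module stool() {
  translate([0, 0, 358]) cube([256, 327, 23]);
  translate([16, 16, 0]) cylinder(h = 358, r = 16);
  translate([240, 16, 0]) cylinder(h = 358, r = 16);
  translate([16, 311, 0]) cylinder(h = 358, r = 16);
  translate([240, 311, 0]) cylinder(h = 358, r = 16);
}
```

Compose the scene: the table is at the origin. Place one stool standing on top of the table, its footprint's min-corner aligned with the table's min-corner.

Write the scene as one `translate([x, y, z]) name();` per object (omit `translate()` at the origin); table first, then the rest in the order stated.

table();
translate([0, 0, 770]) stool();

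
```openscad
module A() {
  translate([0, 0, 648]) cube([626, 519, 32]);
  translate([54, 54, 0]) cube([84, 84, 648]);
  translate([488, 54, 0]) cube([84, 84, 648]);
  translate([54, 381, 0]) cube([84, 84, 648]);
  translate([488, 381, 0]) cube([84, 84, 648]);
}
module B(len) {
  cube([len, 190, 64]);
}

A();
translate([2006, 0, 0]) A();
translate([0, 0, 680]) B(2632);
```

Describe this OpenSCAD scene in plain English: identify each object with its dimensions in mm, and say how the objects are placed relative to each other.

A is a rectangular dining table. The top is 626×519×32 mm with its upper surface at z = 680 mm. It stands on four 84×84 mm square legs, each inset 54 mm from the nearest pair of top edges, running from the floor to the underside of the top.

B is a rectangular beam 2632 mm long (x), 190 mm deep (y), 64 mm thick (z).

The beam spans the tops of two tables placed 1380 mm apart, resting at z = 680 mm.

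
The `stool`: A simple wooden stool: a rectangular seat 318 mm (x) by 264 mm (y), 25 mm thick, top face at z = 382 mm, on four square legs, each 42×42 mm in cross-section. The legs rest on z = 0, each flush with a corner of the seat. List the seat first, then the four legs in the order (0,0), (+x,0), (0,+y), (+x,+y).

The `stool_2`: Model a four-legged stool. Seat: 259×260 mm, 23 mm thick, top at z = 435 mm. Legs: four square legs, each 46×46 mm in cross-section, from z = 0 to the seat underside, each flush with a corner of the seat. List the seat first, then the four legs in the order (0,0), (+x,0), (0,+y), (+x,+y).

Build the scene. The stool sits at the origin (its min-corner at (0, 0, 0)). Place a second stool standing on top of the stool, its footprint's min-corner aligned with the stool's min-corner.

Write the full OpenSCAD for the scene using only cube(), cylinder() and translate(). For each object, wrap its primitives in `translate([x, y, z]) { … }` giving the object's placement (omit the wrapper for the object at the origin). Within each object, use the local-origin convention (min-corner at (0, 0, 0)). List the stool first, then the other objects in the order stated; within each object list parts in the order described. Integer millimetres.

translate([0, 0, 357]) cube([318, 264, 25]);
cube([42, 42, 357]);
translate([276, 0, 0]) cube([42, 42, 357]);
translate([0, 222, 0]) cube([42, 42, 357]);
translate([276, 222, 0]) cube([42, 42, 357]);
translate([0, 0, 382]) {
  translate([0, 0, 412]) cube([259, 260, 23]);
  cube([46, 46, 412]);
  translate([213, 0, 0]) cube([46, 46, 412]);
  translate([0, 214, 0]) cube([46, 46, 412]);
  translate([213, 214, 0]) cube([46, 46, 412]);
}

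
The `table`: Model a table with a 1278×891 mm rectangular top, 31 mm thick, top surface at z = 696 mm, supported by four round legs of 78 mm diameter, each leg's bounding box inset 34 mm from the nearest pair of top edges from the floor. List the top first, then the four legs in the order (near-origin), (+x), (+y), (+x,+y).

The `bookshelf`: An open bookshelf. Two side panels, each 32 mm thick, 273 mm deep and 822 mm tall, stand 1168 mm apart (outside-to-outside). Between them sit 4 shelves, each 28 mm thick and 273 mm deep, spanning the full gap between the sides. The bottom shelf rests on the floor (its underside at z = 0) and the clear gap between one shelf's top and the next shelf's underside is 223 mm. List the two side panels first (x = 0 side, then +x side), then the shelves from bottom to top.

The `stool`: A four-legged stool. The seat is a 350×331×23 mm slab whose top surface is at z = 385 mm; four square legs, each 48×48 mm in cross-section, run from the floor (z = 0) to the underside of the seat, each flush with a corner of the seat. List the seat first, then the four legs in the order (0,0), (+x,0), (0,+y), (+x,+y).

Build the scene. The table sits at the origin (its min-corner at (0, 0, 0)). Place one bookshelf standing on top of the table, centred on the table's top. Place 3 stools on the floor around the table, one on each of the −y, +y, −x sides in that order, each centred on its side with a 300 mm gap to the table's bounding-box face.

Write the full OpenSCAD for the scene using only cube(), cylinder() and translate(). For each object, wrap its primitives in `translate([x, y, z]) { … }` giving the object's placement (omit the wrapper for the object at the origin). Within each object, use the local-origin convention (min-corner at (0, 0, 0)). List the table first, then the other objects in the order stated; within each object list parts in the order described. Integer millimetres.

translate([0, 0, 665]) cube([1278, 891, 31]);
translate([73, 73, 0]) cylinder(h = 665, r = 39);
translate([1205, 73, 0]) cylinder(h = 665, r = 39);
translate([73, 818, 0]) cylinder(h = 665, r = 39);
translate([1205, 818, 0]) cylinder(h = 665, r = 39);
translate([55, 309, 696]) {
  cube([32, 273, 822]);
  translate([1136, 0, 0]) cube([32, 273, 822]);
  translate([32, 0, 0]) cube([1104, 273, 28]);
  translate([32, 0, 251]) cube([1104, 273, 28]);
  translate([32, 0, 502]) cube([1104, 273, 28]);
  translate([32, 0, 753]) cube([1104, 273, 28]);
}
translate([464, -631, 0]) {
  translate([0, 0, 362]) cube([350, 331, 23]);
  cube([48, 48, 362]);
  translate([302, 0, 0]) cube([48, 48, 362]);
  translate([0, 283, 0]) cube([48, 48, 362]);
  translate([302, 283, 0]) cube([48, 48, 362]);
}
translate([464, 1191, 0]) {
  translate([0, 0, 362]) cube([350, 331, 23]);
  cube([48, 48, 362]);
  translate([302, 0, 0]) cube([48, 48, 362]);
  translate([0, 283, 0]) cube([48, 48, 362]);
  translate([302, 283, 0]) cube([48, 48, 362]);
}
translate([-650, 280, 0]) {
  translate([0, 0, 362]) cube([350, 331, 23]);
  cube([48, 48, 362]);
  translate([302, 0, 0]) cube([48, 48, 362]);
  translate([0, 283, 0]) cube([48, 48, 362]);
  translate([302, 283, 0]) cube([48, 48, 362]);
}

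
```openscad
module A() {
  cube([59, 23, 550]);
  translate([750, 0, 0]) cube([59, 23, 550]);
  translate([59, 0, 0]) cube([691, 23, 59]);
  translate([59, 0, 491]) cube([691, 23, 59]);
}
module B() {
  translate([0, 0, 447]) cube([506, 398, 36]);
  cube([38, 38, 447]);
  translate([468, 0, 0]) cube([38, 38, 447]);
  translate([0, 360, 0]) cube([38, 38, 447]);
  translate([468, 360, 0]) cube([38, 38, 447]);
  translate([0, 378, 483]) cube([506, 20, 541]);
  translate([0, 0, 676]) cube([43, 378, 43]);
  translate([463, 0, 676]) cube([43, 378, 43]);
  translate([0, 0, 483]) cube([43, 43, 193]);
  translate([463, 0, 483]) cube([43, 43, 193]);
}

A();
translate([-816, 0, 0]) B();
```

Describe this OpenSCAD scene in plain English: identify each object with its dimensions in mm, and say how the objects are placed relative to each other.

A is a picture frame with a 691×432 mm rectangular opening (x by z) and a uniform 59 mm border on every side. Frame depth is 23 mm along y. It is built from two vertical stiles running the full outside height and two horizontal rails spanning the gap between the stiles.

B is a chair. The seat is a 506×398×36 mm slab with its top at z = 483 mm, on four 38×38 mm corner legs (flush with the seat edges, standing on z = 0). A flat backrest 20 mm thick, 541 mm tall, spans the full seat width and rises from the seat top along its +y edge, rear face flush with the rear of the seat. Two armrests of 43×43 mm section run along each side from the seat's front edge to the front of the backrest, top faces 236 mm above the seat top and outer faces flush with the seat's x-edges; a 43×43 mm post under the front of each armrest stands on the seat at the front corner.

The chair is on the floor beside the picture frame on its −x side.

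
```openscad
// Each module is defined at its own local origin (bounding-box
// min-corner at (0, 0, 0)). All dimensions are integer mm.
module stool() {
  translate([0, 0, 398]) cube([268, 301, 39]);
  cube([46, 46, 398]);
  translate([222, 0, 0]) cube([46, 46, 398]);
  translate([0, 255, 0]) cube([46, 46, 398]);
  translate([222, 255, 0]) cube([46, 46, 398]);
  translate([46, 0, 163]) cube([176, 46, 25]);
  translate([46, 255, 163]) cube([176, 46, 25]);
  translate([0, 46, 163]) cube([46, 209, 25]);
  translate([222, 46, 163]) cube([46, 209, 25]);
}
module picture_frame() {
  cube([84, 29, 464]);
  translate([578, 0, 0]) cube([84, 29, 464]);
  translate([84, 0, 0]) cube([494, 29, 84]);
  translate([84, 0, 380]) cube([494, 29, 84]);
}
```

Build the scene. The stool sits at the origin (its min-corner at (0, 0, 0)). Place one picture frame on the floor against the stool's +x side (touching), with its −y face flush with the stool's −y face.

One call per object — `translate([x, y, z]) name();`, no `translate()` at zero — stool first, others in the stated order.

stool();
translate([268, 0, 0]) picture_frame();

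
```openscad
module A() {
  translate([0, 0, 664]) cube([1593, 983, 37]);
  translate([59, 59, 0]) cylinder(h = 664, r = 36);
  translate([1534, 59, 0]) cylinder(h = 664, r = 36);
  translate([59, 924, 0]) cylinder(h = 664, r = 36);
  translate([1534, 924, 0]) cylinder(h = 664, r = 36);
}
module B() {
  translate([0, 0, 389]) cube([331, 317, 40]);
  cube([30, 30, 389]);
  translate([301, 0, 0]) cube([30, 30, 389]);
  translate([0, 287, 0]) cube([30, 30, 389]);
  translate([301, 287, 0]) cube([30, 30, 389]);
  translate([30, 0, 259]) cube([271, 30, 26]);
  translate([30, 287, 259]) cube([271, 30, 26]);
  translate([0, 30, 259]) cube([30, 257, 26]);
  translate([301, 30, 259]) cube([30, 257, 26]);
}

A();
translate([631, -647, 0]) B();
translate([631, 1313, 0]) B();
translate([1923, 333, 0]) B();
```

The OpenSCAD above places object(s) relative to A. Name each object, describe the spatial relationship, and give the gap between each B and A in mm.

A is a table. B is a stool. Three stools sit around the table at the −y, +y, +x sides. The gap between each stool and the table is 330 mm.

Each stool's nearest face is 330 mm from the table's bounding box.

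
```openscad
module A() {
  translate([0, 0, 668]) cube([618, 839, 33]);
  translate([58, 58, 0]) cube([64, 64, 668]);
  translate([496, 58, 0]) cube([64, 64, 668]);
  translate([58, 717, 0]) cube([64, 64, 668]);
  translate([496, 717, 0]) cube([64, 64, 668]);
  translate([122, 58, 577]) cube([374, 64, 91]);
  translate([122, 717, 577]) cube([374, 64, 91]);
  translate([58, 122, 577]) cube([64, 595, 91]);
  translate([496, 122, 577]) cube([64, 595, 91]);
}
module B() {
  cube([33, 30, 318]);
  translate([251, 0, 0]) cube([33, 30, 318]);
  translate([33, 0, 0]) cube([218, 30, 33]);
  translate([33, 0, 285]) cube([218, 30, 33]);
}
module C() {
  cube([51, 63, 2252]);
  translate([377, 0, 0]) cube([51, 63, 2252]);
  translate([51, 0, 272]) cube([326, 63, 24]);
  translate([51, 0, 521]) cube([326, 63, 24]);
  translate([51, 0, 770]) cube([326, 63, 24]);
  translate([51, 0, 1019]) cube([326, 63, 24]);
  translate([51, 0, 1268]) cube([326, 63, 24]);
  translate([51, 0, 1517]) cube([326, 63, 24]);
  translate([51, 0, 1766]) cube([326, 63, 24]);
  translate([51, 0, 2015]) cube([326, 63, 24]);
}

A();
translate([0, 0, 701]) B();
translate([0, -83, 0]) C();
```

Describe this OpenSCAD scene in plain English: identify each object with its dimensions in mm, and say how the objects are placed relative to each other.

A is a table: top 618 mm (x) × 839 mm (y), 33 mm thick, upper face at z = 701 mm, on four 64×64 mm square legs, each inset 58 mm from the nearest pair of top edges, running from z = 0 to the bottom of the top. Four apron rails, 64 mm thick and 91 mm tall, run between adjacent legs with their top edges flush with the underside of the top and their outer faces flush with the legs' outer faces.

B is a rectangular picture frame lying in the x–z plane (depth along y). The opening is 218 mm wide (x) by 252 mm tall (z), surrounded by a border 33 mm wide on all four sides. The frame is 30 mm deep and is made of two full-height vertical stiles with two horizontal rails fitted between them.

C is a wooden ladder with two side rails of 51×63 mm section and 2252 mm height, set 428 mm apart overall. Between them run 8 rectangular rungs (63 mm deep, 24 mm thick), front faces flush with the rails' −y face. The bottom of the first rung is 272 mm above the floor and each subsequent rung is 249 mm higher than the one below.

The picture frame is on top of the table. The ladder is on the floor beside the table on its −y side.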